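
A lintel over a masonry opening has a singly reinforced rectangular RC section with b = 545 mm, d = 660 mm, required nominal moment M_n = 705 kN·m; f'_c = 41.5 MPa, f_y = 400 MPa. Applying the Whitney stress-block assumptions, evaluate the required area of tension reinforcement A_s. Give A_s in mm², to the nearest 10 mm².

With M_n = 0.85 f'_c a b (d − a/2), solve the quadratic for a:
a = d − √(d² − 2M_n/(0.85 f'_c b)) = 660 − √(660² − 2 × 705×10⁶/(0.85 × 41.5 × 545)) = 58.12 mm.
A_s = 0.85 f'_c a b / f_y = 0.85 × 41.5 × 58.12 × 545 / 400 = 2793.4 mm².

A_s ≈ 2790 mm²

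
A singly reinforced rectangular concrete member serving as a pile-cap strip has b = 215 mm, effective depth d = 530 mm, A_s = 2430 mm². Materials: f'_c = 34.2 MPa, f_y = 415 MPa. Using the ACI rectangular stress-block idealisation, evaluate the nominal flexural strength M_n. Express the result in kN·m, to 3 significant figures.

T = A_s f_y = 2430 × 415 = 1008450 N = 1008.45 kN.
From C = T: a = T/(0.85 f'_c b) = 1008450/(0.85 × 34.2 × 215) = 161.35 mm.
M_n = T(d − a/2) = 1008.45 kN × (530 − 80.675) mm = 453.12 kN·m.

M_n ≈ 453 kN·m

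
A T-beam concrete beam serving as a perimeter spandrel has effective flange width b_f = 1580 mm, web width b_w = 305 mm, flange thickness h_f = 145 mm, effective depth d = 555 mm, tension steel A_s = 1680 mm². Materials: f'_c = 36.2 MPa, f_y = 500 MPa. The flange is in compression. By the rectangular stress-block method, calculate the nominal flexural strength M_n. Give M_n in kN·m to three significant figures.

Tension: T = A_s f_y = 1680 × 500 = 840000 N.
Try a within the flange: a = T/(0.85 f'_c b_f) = 840000/(0.85 × 36.2 × 1580) = 17.28 mm.
Since a = 17.28 ≤ h_f = 145 mm, the stress block lies entirely in the flange; analyse as a rectangular beam of width b_f.
M_n = T(d − a/2) = 840000 × (555 − 8.64) = 458.94 × 10⁶ N·mm.
M_n = 458.94 kN·m.

M_n ≈ 459 kN·m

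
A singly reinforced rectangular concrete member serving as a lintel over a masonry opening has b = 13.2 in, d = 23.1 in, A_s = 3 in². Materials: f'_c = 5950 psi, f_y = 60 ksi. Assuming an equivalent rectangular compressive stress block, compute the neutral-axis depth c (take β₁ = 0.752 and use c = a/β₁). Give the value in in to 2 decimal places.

T = A_s f_y = 3 × 60 = 180 kips.
a = T/(0.85 f'_c b) = 180/(0.85 × 5.95 × 13.2) = 2.6963 in.
With β₁ = 0.752, c = a/β₁ = 2.6963/0.752 = 3.59 in.

c ≈ 3.59 in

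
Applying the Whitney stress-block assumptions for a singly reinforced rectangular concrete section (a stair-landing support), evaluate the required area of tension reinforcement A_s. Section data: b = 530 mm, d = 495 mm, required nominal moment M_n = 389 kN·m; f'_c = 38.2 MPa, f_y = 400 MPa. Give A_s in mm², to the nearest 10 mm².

With M_n = 0.85 f'_c a b (d − a/2), solve the quadratic for a:
a = d − √(d² − 2M_n/(0.85 f'_c b)) = 495 − √(495² − 2 × 389×10⁶/(0.85 × 38.2 × 530)) = 47.99 mm.
A_s = 0.85 f'_c a b / f_y = 0.85 × 38.2 × 47.99 × 530 / 400 = 2064.7 mm².

A_s ≈ 2060 mm²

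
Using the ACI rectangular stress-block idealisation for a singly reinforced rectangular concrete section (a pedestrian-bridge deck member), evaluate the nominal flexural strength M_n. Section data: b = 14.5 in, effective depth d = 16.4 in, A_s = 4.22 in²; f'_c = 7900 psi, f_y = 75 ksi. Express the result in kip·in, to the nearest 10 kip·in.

T = A_s f_y = 4.22 × 75 = 316.5 kips.
a = T/(0.85 f'_c b) = 316.5/(0.85 × 7.9 × 14.5) = 3.251 in.
M_n = T(d − a/2) = 316.5 × (16.4 − 1.6255) = 4676.1 kip·in.

M_n ≈ 4680 kip·in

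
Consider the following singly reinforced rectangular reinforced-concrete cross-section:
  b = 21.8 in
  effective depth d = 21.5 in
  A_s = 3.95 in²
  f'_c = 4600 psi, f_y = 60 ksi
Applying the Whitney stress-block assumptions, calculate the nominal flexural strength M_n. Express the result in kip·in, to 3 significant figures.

T = A_s f_y = 3.95 × 60 = 237 kips.
a = T/(0.85 f'_c b) = 237/(0.85 × 4.6 × 21.8) = 2.780 in.
M_n = T(d − a/2) = 237 × (21.5 − 1.39) = 4766.1 kip·in.

M_n ≈ 4770 kip·in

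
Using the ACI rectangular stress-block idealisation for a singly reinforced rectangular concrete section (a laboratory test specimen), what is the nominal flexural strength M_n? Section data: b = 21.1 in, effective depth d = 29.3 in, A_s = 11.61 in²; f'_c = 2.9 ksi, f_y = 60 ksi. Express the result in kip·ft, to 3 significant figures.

M_n ≈ 1310 kip·ft

T = A_s f_y = 11.61 × 60 = 696.6 kips.
a = T/(0.85 f'_c b) = 696.6/(0.85 × 2.9 × 21.1) = 13.393 in.
M_n = T(d − a/2) = 696.6 × (29.3 − 6.6965) = 15745.6 kip·in = 15745.6/12 = 1312.13 kip·ft.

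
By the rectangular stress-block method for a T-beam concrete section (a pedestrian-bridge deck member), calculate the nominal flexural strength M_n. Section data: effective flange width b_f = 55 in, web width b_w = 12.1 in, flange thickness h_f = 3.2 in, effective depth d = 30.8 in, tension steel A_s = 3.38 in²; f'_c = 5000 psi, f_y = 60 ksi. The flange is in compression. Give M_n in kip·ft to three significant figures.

M_n ≈ 513 kip·ft

Tension: T = A_s f_y = 3.38 × 60 = 202.8 kips.
Try a within the flange: a = T/(0.85 f'_c b_f) = 202.8/(0.85 × 5 × 55) = 0.868 in.
Since a = 0.868 ≤ h_f = 3.2 in, the stress block lies entirely in the flange; analyse as a rectangular beam of width b_f.
M_n = T(d − a/2) = 202.8 × (30.8 − 0.434) = 6158.2 kip·in.
M_n = 6158.2/12 = 513.18 kip·ft.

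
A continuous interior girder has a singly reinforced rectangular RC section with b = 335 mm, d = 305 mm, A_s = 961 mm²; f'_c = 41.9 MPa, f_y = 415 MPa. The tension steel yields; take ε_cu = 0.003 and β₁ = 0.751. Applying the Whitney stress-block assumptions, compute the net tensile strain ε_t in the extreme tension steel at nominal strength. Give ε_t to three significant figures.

ε_t ≈ 0.0176

a = A_s f_y/(0.85 f'_c b) = 33.43 mm.
β₁ = 0.751, so c = a/β₁ = 33.43/0.751 = 44.51 mm.
From the linear strain diagram with ε_cu = 0.003: ε_t = 0.003 (d − c)/c = 0.003 × (305 − 44.51)/44.51 = 0.0176.
Since ε_t ≥ 0.005, the section is tension-controlled.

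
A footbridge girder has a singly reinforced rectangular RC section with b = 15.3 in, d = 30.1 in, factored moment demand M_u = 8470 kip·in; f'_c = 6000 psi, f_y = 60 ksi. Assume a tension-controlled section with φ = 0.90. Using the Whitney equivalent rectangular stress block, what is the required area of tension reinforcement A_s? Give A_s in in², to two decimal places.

A_s ≈ 5.61 in²

M_n = M_u/φ = 8470/0.90 = 9411.11 kip·in.
From M_n = 0.85 f'_c a b (d − a/2):
a = d − √(d² − 2M_n/(0.85 f'_c b)) = 30.1 − √(30.1² − 2 × 9411.11/(0.85 × 6 × 15.3)) = 4.316 in.
A_s = 0.85 f'_c a b / f_y = 0.85 × 6 × 4.316 × 15.3 / 60 = 5.613 in².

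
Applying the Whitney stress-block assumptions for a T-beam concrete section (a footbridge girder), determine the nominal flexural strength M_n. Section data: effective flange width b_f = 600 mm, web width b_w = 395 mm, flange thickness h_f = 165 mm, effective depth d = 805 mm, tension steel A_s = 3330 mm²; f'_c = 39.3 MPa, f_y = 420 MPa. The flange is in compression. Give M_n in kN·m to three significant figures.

M_n ≈ 1080 kN·m

Tension: T = A_s f_y = 3330 × 420 = 1398600 N.
Try a within the flange: a = T/(0.85 f'_c b_f) = 1398600/(0.85 × 39.3 × 600) = 69.78 mm.
Since a = 69.78 ≤ h_f = 165 mm, the stress block lies entirely in the flange; analyse as a rectangular beam of width b_f.
M_n = T(d − a/2) = 1398600 × (805 − 34.89) = 1077.08 × 10⁶ N·mm.
M_n = 1077.08 kN·m.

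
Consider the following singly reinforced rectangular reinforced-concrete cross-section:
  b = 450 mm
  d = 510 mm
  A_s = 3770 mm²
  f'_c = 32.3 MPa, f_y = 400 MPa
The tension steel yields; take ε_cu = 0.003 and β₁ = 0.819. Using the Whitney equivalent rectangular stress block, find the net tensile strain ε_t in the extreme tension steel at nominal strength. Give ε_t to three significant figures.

ε_t ≈ 0.00727

a = A_s f_y/(0.85 f'_c b) = 122.06 mm.
β₁ = 0.819, so c = a/β₁ = 122.06/0.819 = 149.04 mm.
From the linear strain diagram with ε_cu = 0.003: ε_t = 0.003 (d − c)/c = 0.003 × (510 − 149.04)/149.04 = 0.00727.
Since ε_t ≥ 0.005, the section is tension-controlled.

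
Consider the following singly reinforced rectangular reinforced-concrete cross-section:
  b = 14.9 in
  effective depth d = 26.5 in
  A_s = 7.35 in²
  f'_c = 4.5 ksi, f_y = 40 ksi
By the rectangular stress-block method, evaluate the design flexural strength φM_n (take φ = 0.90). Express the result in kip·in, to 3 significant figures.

φM_n ≈ 6330 kip·in

T = A_s f_y = 7.35 × 40 = 294 kips.
a = T/(0.85 f'_c b) = 294/(0.85 × 4.5 × 14.9) = 5.159 in.
M_n = T(d − a/2) = 294 × (26.5 − 2.5795) = 7032.6 kip·in.
φM_n = 0.90 × 7032.6 = 6329.3 kip·in.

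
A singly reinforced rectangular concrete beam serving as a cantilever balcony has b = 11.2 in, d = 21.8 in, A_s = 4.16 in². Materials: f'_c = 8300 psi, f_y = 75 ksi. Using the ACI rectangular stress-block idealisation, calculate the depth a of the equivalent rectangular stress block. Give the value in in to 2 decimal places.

a ≈ 3.95 in

T = A_s f_y = 4.16 × 75 = 312 kips.
a = T/(0.85 f'_c b) = 312/(0.85 × 8.3 × 11.2) = 3.95 in.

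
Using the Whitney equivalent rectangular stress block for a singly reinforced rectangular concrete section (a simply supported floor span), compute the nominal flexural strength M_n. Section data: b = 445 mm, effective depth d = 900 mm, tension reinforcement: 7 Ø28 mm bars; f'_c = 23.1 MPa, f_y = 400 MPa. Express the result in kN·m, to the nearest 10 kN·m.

A_s = 7 × 616 = 4312 mm².
T = A_s f_y = 4312 × 400 = 1724800 N = 1724.8 kN.
From C = T: a = T/(0.85 f'_c b) = 1724800/(0.85 × 23.1 × 445) = 197.40 mm.
M_n = T(d − a/2) = 1724.8 kN × (900 − 98.7) mm = 1382.08 kN·m.

M_n ≈ 1380 kN·m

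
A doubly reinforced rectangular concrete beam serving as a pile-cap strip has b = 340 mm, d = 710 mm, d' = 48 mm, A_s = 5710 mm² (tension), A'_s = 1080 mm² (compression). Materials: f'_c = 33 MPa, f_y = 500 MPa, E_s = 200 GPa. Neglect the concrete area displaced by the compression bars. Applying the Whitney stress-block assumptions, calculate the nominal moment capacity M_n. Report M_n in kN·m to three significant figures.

M_n ≈ 1720 kN·m

Assume both tension and compression steel yield.
Net tension couple steel: A_s − A'_s = 4630 mm².
a = (A_s − A'_s) f_y / (0.85 f'_c b) = 2315000/(0.85 × 33 × 340) = 242.74 mm.
c = a/β₁ = 242.74/0.814 = 298.21 mm; ε'_s = 0.003(c − d')/c = 0.0025 ≥ f_y/E_s = 0.0025, so compression steel does yield.
M_n = (A_s − A'_s) f_y (d − a/2) + A'_s f_y (d − d') = [2315000 × (710 − 121.37) + 540000 × (710 − 48)] × 10⁻⁶ = 1362.68 + 357.48 = 1720.16 kN·m.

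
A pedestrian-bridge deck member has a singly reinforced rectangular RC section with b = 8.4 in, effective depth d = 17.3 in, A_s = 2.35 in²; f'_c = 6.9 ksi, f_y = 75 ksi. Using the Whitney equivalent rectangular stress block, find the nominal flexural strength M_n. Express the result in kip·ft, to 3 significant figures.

T = A_s f_y = 2.35 × 75 = 176.25 kips.
a = T/(0.85 f'_c b) = 176.25/(0.85 × 6.9 × 8.4) = 3.578 in.
M_n = T(d − a/2) = 176.25 × (17.3 − 1.789) = 2733.8 kip·in = 2733.8/12 = 227.82 kip·ft.

M_n ≈ 228 kip·ft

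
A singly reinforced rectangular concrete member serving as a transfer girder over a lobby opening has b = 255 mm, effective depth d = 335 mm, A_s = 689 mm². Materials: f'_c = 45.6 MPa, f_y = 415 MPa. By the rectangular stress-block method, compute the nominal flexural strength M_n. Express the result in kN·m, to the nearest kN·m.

T = A_s f_y = 689 × 415 = 285935 N = 285.935 kN.
From C = T: a = T/(0.85 f'_c b) = 285935/(0.85 × 45.6 × 255) = 28.93 mm.
M_n = T(d − a/2) = 285.935 kN × (335 − 14.465) mm = 91.65 kN·m.

M_n ≈ 92 kN·m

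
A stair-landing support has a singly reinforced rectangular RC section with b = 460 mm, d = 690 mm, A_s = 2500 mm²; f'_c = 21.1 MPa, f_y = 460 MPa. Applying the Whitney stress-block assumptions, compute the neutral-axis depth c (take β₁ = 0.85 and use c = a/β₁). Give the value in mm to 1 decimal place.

T = A_s f_y = 2500 × 460 = 1150000 N = 1150 kN.
Setting C = 0.85 f'_c a b equal to T: a = 1150000/(0.85 × 21.1 × 460) = 139.392 mm.
With β₁ = 0.85, c = a/β₁ = 139.392/0.85 = 164.0 mm.

c ≈ 164.0 mm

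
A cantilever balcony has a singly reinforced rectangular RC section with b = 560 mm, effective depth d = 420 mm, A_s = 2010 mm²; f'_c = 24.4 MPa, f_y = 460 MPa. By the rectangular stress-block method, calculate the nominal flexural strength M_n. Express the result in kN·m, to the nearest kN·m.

M_n ≈ 352 kN·m

T = A_s f_y = 2010 × 460 = 924600 N = 924.6 kN.
From C = T: a = T/(0.85 f'_c b) = 924600/(0.85 × 24.4 × 560) = 79.61 mm.
M_n = T(d − a/2) = 924.6 kN × (420 − 39.805) mm = 351.53 kN·m.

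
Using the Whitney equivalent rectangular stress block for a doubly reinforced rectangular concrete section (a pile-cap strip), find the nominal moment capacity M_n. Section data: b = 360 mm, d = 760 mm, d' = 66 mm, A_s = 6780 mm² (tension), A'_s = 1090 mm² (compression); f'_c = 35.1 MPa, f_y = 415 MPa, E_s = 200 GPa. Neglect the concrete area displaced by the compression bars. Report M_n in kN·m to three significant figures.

M_n ≈ 1850 kN·m

Assume both tension and compression steel yield.
Net tension couple steel: A_s − A'_s = 5690 mm².
a = (A_s − A'_s) f_y / (0.85 f'_c b) = 2361350/(0.85 × 35.1 × 360) = 219.85 mm.
c = a/β₁ = 219.85/0.799 = 275.16 mm; ε'_s = 0.003(c − d')/c = 0.0023 ≥ f_y/E_s = 0.0021, so compression steel does yield.
M_n = (A_s − A'_s) f_y (d − a/2) + A'_s f_y (d − d') = [2361350 × (760 − 109.925) + 452350 × (760 − 66)] × 10⁻⁶ = 1535.05 + 313.93 = 1848.98 kN·m.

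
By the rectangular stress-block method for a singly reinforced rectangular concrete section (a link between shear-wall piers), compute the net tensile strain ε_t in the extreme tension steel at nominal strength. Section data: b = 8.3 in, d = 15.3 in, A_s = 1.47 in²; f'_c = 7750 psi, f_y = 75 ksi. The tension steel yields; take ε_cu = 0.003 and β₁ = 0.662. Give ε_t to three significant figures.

ε_t ≈ 0.0121

a = A_s f_y/(0.85 f'_c b) = 2.016 in.
β₁ = 0.662, so c = a/β₁ = 2.016/0.662 = 3.045 in.
From the linear strain diagram with ε_cu = 0.003: ε_t = 0.003 (d − c)/c = 0.003 × (15.3 − 3.045)/3.045 = 0.0121.
Since ε_t ≥ 0.005, the section is tension-controlled.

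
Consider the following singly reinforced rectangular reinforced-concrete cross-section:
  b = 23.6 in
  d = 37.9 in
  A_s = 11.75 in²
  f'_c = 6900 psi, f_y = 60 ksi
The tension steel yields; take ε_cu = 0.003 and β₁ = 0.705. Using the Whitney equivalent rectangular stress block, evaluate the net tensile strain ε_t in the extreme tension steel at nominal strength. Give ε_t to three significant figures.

ε_t ≈ 0.0127

a = A_s f_y/(0.85 f'_c b) = 5.093 in.
β₁ = 0.705, so c = a/β₁ = 5.093/0.705 = 7.224 in.
From the linear strain diagram with ε_cu = 0.003: ε_t = 0.003 (d − c)/c = 0.003 × (37.9 − 7.224)/7.224 = 0.0127.
Since ε_t ≥ 0.005, the section is tension-controlled.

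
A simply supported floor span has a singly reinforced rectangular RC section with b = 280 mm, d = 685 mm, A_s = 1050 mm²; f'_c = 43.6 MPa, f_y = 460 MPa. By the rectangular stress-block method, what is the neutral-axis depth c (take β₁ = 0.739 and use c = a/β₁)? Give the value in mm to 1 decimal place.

T = A_s f_y = 1050 × 460 = 483000 N = 483 kN.
Setting C = 0.85 f'_c a b equal to T: a = 483000/(0.85 × 43.6 × 280) = 46.546 mm.
With β₁ = 0.739, c = a/β₁ = 46.546/0.739 = 63.0 mm.

c ≈ 63.0 mm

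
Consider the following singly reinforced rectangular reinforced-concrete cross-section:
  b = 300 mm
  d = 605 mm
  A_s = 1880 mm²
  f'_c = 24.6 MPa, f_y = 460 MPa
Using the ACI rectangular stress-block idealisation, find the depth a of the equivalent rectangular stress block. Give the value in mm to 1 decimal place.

a ≈ 137.9 mm

T = A_s f_y = 1880 × 460 = 864800 N = 864.8 kN.
Setting C = 0.85 f'_c a b equal to T: a = 864800/(0.85 × 24.6 × 300) = 137.9 mm.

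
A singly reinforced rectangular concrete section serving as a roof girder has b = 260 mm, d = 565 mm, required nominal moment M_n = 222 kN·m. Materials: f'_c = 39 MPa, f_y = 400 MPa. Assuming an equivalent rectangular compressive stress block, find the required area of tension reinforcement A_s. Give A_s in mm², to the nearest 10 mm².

A_s ≈ 1030 mm²

With M_n = 0.85 f'_c a b (d − a/2), solve the quadratic for a:
a = d − √(d² − 2M_n/(0.85 f'_c b)) = 565 − √(565² − 2 × 222×10⁶/(0.85 × 39 × 260)) = 47.59 mm.
A_s = 0.85 f'_c a b / f_y = 0.85 × 39 × 47.59 × 260 / 400 = 1025.4 mm².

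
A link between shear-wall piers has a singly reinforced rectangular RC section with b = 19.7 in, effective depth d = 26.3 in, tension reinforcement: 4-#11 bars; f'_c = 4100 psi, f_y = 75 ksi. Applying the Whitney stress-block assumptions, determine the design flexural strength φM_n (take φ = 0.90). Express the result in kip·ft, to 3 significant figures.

A_s = 4 × 1.56 = 6.24 in².
T = A_s f_y = 6.24 × 75 = 468 kips.
a = T/(0.85 f'_c b) = 468/(0.85 × 4.1 × 19.7) = 6.817 in.
M_n = T(d − a/2) = 468 × (26.3 − 3.4085) = 10713.2 kip·in = 10713.2/12 = 892.77 kip·ft.
φM_n = 0.90 × 892.77 = 803.49 kip·ft.

φM_n ≈ 803 kip·ft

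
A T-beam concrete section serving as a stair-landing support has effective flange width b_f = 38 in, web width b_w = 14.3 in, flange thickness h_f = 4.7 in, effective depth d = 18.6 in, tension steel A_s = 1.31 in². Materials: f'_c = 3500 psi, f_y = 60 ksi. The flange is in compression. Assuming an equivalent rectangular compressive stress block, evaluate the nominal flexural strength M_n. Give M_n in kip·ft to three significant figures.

M_n ≈ 120 kip·ft

Tension: T = A_s f_y = 1.31 × 60 = 78.6 kips.
Try a within the flange: a = T/(0.85 f'_c b_f) = 78.6/(0.85 × 3.5 × 38) = 0.695 in.
Since a = 0.695 ≤ h_f = 4.7 in, the stress block lies entirely in the flange; analyse as a rectangular beam of width b_f.
M_n = T(d − a/2) = 78.6 × (18.6 − 0.3475) = 1434.6 kip·in.
M_n = 1434.6/12 = 119.55 kip·ft.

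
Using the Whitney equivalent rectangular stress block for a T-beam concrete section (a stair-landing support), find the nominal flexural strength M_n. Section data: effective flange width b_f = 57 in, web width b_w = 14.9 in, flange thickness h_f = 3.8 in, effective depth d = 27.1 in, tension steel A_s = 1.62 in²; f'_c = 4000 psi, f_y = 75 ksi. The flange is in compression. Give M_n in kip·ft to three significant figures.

Tension: T = A_s f_y = 1.62 × 75 = 121.5 kips.
Try a within the flange: a = T/(0.85 f'_c b_f) = 121.5/(0.85 × 4 × 57) = 0.627 in.
Since a = 0.627 ≤ h_f = 3.8 in, the stress block lies entirely in the flange; analyse as a rectangular beam of width b_f.
M_n = T(d − a/2) = 121.5 × (27.1 − 0.3135) = 3254.6 kip·in.
M_n = 3254.6/12 = 271.22 kip·ft.

M_n ≈ 271 kip·ft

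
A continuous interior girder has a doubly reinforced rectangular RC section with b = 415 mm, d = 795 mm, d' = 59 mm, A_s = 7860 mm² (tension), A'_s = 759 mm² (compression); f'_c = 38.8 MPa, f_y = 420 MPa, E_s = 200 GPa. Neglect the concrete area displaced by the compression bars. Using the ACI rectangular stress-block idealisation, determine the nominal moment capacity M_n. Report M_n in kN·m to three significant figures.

M_n ≈ 2280 kN·m

Assume both tension and compression steel yield.
Net tension couple steel: A_s − A'_s = 7101 mm².
a = (A_s − A'_s) f_y / (0.85 f'_c b) = 2982420/(0.85 × 38.8 × 415) = 217.91 mm.
c = a/β₁ = 217.91/0.773 = 281.90 mm; ε'_s = 0.003(c − d')/c = 0.0024 ≥ f_y/E_s = 0.0021, so compression steel does yield.
M_n = (A_s − A'_s) f_y (d − a/2) + A'_s f_y (d − d') = [2982420 × (795 − 108.955) + 318780 × (795 − 59)] × 10⁻⁶ = 2046.07 + 234.62 = 2280.69 kN·m.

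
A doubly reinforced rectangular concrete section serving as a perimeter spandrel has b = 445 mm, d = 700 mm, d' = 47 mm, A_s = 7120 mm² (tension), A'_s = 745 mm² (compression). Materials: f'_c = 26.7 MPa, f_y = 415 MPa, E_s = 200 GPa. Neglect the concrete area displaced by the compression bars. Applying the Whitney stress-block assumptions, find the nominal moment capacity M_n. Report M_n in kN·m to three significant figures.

Assume both tension and compression steel yield.
Net tension couple steel: A_s − A'_s = 6375 mm².
a = (A_s − A'_s) f_y / (0.85 f'_c b) = 2645625/(0.85 × 26.7 × 445) = 261.96 mm.
c = a/β₁ = 261.96/0.85 = 308.19 mm; ε'_s = 0.003(c − d')/c = 0.0025 ≥ f_y/E_s = 0.0021, so compression steel does yield.
M_n = (A_s − A'_s) f_y (d − a/2) + A'_s f_y (d − d') = [2645625 × (700 − 130.98) + 309175 × (700 − 47)] × 10⁻⁶ = 1505.41 + 201.89 = 1707.30 kN·m.

M_n ≈ 1710 kN·m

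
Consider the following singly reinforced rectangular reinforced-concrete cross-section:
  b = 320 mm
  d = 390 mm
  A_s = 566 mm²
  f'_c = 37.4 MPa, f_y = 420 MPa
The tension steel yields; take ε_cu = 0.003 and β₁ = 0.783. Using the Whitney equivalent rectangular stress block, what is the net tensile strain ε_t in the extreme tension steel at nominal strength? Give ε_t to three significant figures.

ε_t ≈ 0.0362

a = A_s f_y/(0.85 f'_c b) = 23.37 mm.
β₁ = 0.783, so c = a/β₁ = 23.37/0.783 = 29.85 mm.
From the linear strain diagram with ε_cu = 0.003: ε_t = 0.003 (d − c)/c = 0.003 × (390 − 29.85)/29.85 = 0.0362.
Since ε_t ≥ 0.005, the section is tension-controlled.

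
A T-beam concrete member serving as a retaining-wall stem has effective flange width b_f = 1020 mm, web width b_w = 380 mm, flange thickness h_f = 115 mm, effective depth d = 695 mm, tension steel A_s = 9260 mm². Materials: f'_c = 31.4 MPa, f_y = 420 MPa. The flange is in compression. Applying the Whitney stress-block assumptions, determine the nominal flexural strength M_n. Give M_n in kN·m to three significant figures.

Tension: T = A_s f_y = 9260 × 420 = 3889200 N.
Try a within the flange: a = T/(0.85 f'_c b_f) = 3889200/(0.85 × 31.4 × 1020) = 142.86 mm.
a = 142.86 > h_f = 115 mm: the block extends into the web. Split into flange-overhang and web parts.
C_f = 0.85 f'_c (b_f − b_w) h_f = 0.85 × 31.4 × (1020 − 380) × 115 = 1964384 N.
Remaining web compression depth: a_w = (T − C_f)/(0.85 f'_c b_w) = (3889200 − 1964384)/(0.85 × 31.4 × 380) = 189.78 mm.
M_n = C_f(d − h_f/2) + (T − C_f)(d − a_w/2) = 1964384 × (695 − 57.5) + 1924816 × (695 − 94.89) = 1252.29 + 1155.10 = 2407.39 × 10⁶ N·mm.
M_n = 2407.39 kN·m.

M_n ≈ 2410 kN·m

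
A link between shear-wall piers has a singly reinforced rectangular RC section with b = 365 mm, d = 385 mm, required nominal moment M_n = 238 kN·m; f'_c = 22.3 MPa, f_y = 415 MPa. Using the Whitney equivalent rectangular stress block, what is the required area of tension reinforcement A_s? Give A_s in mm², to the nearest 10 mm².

With M_n = 0.85 f'_c a b (d − a/2), solve the quadratic for a:
a = d − √(d² − 2M_n/(0.85 f'_c b)) = 385 − √(385² − 2 × 238×10⁶/(0.85 × 22.3 × 365)) = 103.18 mm.
A_s = 0.85 f'_c a b / f_y = 0.85 × 22.3 × 103.18 × 365 / 415 = 1720.1 mm².

A_s ≈ 1720 mm²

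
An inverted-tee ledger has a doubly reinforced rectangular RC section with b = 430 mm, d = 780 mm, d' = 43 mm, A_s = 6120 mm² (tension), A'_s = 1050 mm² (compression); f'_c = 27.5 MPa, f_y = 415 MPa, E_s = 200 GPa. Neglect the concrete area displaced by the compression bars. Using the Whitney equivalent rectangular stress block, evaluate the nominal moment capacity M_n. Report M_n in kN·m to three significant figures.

M_n ≈ 1740 kN·m

Assume both tension and compression steel yield.
Net tension couple steel: A_s − A'_s = 5070 mm².
a = (A_s − A'_s) f_y / (0.85 f'_c b) = 2104050/(0.85 × 27.5 × 430) = 209.33 mm.
c = a/β₁ = 209.33/0.85 = 246.27 mm; ε'_s = 0.003(c − d')/c = 0.0025 ≥ f_y/E_s = 0.0021, so compression steel does yield.
M_n = (A_s − A'_s) f_y (d − a/2) + A'_s f_y (d − d') = [2104050 × (780 − 104.665) + 435750 × (780 − 43)] × 10⁻⁶ = 1420.94 + 321.15 = 1742.09 kN·m.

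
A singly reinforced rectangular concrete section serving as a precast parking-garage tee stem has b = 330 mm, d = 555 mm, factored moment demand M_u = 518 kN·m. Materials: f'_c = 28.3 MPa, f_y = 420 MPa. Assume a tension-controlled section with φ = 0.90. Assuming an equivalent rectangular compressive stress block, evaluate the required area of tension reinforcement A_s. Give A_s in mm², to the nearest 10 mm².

M_n = M_u/φ = 518/0.90 = 575.556 kN·m.
With M_n = 0.85 f'_c a b (d − a/2), solve the quadratic for a:
a = d − √(d² − 2M_n/(0.85 f'_c b)) = 555 − √(555² − 2 × 575.556×10⁶/(0.85 × 28.3 × 330)) = 151.25 mm.
A_s = 0.85 f'_c a b / f_y = 0.85 × 28.3 × 151.25 × 330 / 420 = 2858.7 mm².

A_s ≈ 2860 mm²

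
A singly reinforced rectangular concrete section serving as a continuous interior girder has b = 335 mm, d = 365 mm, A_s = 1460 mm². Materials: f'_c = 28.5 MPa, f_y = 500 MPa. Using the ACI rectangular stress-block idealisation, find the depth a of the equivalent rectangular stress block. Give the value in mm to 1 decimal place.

T = A_s f_y = 1460 × 500 = 730000 N = 730 kN.
Setting C = 0.85 f'_c a b equal to T: a = 730000/(0.85 × 28.5 × 335) = 90.0 mm.

a ≈ 90.0 mm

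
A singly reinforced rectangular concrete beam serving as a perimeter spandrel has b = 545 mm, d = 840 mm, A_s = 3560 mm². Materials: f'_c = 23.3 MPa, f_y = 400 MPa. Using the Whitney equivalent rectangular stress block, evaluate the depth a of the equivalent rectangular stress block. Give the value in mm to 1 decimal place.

T = A_s f_y = 3560 × 400 = 1424000 N = 1424 kN.
Setting C = 0.85 f'_c a b equal to T: a = 1424000/(0.85 × 23.3 × 545) = 131.9 mm.

a ≈ 131.9 mm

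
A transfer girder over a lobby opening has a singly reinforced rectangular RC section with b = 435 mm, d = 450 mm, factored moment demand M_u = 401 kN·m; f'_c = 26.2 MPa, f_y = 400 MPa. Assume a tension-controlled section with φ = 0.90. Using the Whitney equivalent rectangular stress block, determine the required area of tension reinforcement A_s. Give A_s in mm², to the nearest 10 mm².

M_n = M_u/φ = 401/0.90 = 445.556 kN·m.
With M_n = 0.85 f'_c a b (d − a/2), solve the quadratic for a:
a = d − √(d² − 2M_n/(0.85 f'_c b)) = 450 − √(450² − 2 × 445.556×10⁶/(0.85 × 26.2 × 435)) = 117.56 mm.
A_s = 0.85 f'_c a b / f_y = 0.85 × 26.2 × 117.56 × 435 / 400 = 2847.1 mm².

A_s ≈ 2850 mm²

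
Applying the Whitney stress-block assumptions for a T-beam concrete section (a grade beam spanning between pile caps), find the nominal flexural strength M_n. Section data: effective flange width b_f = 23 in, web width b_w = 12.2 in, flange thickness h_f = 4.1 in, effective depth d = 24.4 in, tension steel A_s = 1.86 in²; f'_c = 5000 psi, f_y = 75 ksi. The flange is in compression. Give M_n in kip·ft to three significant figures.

Tension: T = A_s f_y = 1.86 × 75 = 139.5 kips.
Try a within the flange: a = T/(0.85 f'_c b_f) = 139.5/(0.85 × 5 × 23) = 1.427 in.
Since a = 1.427 ≤ h_f = 4.1 in, the stress block lies entirely in the flange; analyse as a rectangular beam of width b_f.
M_n = T(d − a/2) = 139.5 × (24.4 − 0.7135) = 3304.3 kip·in.
M_n = 3304.3/12 = 275.36 kip·ft.

M_n ≈ 275 kip·ft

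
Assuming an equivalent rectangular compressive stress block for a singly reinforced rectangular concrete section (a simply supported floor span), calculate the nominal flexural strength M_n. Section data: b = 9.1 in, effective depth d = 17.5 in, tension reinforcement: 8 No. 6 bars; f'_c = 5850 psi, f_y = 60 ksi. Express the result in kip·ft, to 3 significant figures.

M_n ≈ 267 kip·ft

A_s = 8 × 0.44 = 3.52 in².
T = A_s f_y = 3.52 × 60 = 211.2 kips.
a = T/(0.85 f'_c b) = 211.2/(0.85 × 5.85 × 9.1) = 4.667 in.
M_n = T(d − a/2) = 211.2 × (17.5 − 2.3335) = 3203.2 kip·in = 3203.2/12 = 266.93 kip·ft.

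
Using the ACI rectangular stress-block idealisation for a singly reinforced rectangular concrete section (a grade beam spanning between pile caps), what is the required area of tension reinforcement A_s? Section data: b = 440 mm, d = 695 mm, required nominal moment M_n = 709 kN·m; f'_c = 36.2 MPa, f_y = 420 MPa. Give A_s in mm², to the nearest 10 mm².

With M_n = 0.85 f'_c a b (d − a/2), solve the quadratic for a:
a = d − √(d² − 2M_n/(0.85 f'_c b)) = 695 − √(695² − 2 × 709×10⁶/(0.85 × 36.2 × 440)) = 79.95 mm.
A_s = 0.85 f'_c a b / f_y = 0.85 × 36.2 × 79.95 × 440 / 420 = 2577.2 mm².

A_s ≈ 2580 mm²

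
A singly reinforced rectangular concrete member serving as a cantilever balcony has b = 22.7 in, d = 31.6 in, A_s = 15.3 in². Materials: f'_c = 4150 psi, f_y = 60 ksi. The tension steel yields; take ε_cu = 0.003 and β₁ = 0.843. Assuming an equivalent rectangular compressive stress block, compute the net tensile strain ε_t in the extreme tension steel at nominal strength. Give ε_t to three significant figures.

a = A_s f_y/(0.85 f'_c b) = 11.464 in.
β₁ = 0.843, so c = a/β₁ = 11.464/0.843 = 13.599 in.
From the linear strain diagram with ε_cu = 0.003: ε_t = 0.003 (d − c)/c = 0.003 × (31.6 − 13.599)/13.599 = 0.00397.
ε_t < 0.004 — the section is over-reinforced for flexure under ACI limits.

ε_t ≈ 0.00397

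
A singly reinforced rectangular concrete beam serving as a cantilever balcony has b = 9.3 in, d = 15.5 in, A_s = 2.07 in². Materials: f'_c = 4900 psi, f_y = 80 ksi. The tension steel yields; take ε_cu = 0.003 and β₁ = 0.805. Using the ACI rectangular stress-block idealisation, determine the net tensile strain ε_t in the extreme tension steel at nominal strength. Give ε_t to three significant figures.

ε_t ≈ 0.00576

a = A_s f_y/(0.85 f'_c b) = 4.275 in.
β₁ = 0.805, so c = a/β₁ = 4.275/0.805 = 5.311 in.
From the linear strain diagram with ε_cu = 0.003: ε_t = 0.003 (d − c)/c = 0.003 × (15.5 − 5.311)/5.311 = 0.00576.
Since ε_t ≥ 0.005, the section is tension-controlled.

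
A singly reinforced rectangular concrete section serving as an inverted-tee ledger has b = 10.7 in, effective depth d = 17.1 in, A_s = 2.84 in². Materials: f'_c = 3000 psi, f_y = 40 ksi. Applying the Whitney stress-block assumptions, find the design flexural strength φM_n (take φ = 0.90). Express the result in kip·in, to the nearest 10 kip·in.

φM_n ≈ 1540 kip·in

T = A_s f_y = 2.84 × 40 = 113.6 kips.
a = T/(0.85 f'_c b) = 113.6/(0.85 × 3 × 10.7) = 4.163 in.
M_n = T(d − a/2) = 113.6 × (17.1 − 2.0815) = 1706.1 kip·in.
φM_n = 0.90 × 1706.1 = 1535.5 kip·in.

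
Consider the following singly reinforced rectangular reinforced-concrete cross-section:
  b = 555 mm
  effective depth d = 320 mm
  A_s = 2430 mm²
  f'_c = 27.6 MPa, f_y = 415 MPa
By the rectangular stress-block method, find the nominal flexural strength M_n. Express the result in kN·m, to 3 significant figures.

M_n ≈ 284 kN·m

T = A_s f_y = 2430 × 415 = 1008450 N = 1008.45 kN.
From C = T: a = T/(0.85 f'_c b) = 1008450/(0.85 × 27.6 × 555) = 77.45 mm.
M_n = T(d − a/2) = 1008.45 kN × (320 − 38.725) mm = 283.65 kN·m.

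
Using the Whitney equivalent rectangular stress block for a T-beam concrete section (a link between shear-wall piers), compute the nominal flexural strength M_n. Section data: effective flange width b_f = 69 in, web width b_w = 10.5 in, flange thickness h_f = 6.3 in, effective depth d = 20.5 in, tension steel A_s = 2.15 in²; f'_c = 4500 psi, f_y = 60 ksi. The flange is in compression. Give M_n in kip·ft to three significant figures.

M_n ≈ 218 kip·ft

Tension: T = A_s f_y = 2.15 × 60 = 129 kips.
Try a within the flange: a = T/(0.85 f'_c b_f) = 129/(0.85 × 4.5 × 69) = 0.489 in.
Since a = 0.489 ≤ h_f = 6.3 in, the stress block lies entirely in the flange; analyse as a rectangular beam of width b_f.
M_n = T(d − a/2) = 129 × (20.5 − 0.2445) = 2613.0 kip·in.
M_n = 2613.0/12 = 217.75 kip·ft.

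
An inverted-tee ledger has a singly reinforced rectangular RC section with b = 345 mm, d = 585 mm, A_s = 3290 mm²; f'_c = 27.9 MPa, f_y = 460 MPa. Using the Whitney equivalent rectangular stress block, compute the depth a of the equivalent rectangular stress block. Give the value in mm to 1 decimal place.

a ≈ 185.0 mm

T = A_s f_y = 3290 × 460 = 1513400 N = 1513.4 kN.
Setting C = 0.85 f'_c a b equal to T: a = 1513400/(0.85 × 27.9 × 345) = 185.0 mm.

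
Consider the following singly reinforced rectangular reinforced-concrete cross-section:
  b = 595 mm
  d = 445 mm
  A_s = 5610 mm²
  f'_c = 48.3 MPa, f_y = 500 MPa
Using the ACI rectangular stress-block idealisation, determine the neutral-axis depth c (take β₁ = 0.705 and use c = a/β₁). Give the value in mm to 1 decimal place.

c ≈ 162.9 mm

T = A_s f_y = 5610 × 500 = 2805000 N = 2805 kN.
Setting C = 0.85 f'_c a b equal to T: a = 2805000/(0.85 × 48.3 × 595) = 114.829 mm.
With β₁ = 0.705, c = a/β₁ = 114.829/0.705 = 162.9 mm.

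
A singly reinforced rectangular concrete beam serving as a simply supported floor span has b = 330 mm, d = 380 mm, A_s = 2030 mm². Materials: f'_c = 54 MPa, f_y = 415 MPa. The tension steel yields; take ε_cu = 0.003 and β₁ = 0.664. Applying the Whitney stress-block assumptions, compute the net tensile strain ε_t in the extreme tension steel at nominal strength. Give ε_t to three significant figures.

a = A_s f_y/(0.85 f'_c b) = 55.62 mm.
β₁ = 0.664, so c = a/β₁ = 55.62/0.664 = 83.77 mm.
From the linear strain diagram with ε_cu = 0.003: ε_t = 0.003 (d − c)/c = 0.003 × (380 − 83.77)/83.77 = 0.0106.
Since ε_t ≥ 0.005, the section is tension-controlled.

ε_t ≈ 0.0106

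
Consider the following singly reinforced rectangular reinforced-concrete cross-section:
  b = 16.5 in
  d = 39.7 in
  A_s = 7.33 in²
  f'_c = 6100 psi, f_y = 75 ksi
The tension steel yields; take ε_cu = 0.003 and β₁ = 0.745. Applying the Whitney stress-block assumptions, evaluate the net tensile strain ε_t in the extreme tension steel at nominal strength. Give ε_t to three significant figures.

a = A_s f_y/(0.85 f'_c b) = 6.426 in.
β₁ = 0.745, so c = a/β₁ = 6.426/0.745 = 8.626 in.
From the linear strain diagram with ε_cu = 0.003: ε_t = 0.003 (d − c)/c = 0.003 × (39.7 − 8.626)/8.626 = 0.0108.
Since ε_t ≥ 0.005, the section is tension-controlled.

ε_t ≈ 0.0108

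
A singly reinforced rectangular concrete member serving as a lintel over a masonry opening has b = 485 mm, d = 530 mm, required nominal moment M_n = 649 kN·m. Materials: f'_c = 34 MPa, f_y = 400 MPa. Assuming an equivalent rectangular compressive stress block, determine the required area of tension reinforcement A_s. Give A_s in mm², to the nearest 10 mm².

With M_n = 0.85 f'_c a b (d − a/2), solve the quadratic for a:
a = d − √(d² − 2M_n/(0.85 f'_c b)) = 530 − √(530² − 2 × 649×10⁶/(0.85 × 34 × 485)) = 96.07 mm.
A_s = 0.85 f'_c a b / f_y = 0.85 × 34 × 96.07 × 485 / 400 = 3366.4 mm².

A_s ≈ 3370 mm²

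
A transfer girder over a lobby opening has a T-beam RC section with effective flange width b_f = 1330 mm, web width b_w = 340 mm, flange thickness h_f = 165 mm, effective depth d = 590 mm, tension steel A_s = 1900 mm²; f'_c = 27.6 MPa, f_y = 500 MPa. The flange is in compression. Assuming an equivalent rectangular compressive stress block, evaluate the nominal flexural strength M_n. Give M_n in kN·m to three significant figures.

M_n ≈ 546 kN·m

Tension: T = A_s f_y = 1900 × 500 = 950000 N.
Try a within the flange: a = T/(0.85 f'_c b_f) = 950000/(0.85 × 27.6 × 1330) = 30.45 mm.
Since a = 30.45 ≤ h_f = 165 mm, the stress block lies entirely in the flange; analyse as a rectangular beam of width b_f.
M_n = T(d − a/2) = 950000 × (590 − 15.225) = 546.04 × 10⁶ N·mm.
M_n = 546.04 kN·m.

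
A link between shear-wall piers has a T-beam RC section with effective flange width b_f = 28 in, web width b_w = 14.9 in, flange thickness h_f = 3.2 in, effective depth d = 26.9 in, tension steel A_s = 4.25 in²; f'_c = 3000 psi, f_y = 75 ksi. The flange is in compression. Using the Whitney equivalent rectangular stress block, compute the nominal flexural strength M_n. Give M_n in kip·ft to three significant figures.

Tension: T = A_s f_y = 4.25 × 75 = 318.75 kips.
Try a within the flange: a = T/(0.85 f'_c b_f) = 318.75/(0.85 × 3 × 28) = 4.464 in.
a = 4.464 > h_f = 3.2 in: the block extends into the web. Split into flange-overhang and web parts.
C_f = 0.85 f'_c (b_f − b_w) h_f = 0.85 × 3 × (28 − 14.9) × 3.2 = 106.9 kips.
Remaining web compression depth: a_w = (T − C_f)/(0.85 f'_c b_w) = (318.75 − 106.9)/(0.85 × 3 × 14.9) = 5.576 in.
M_n = C_f(d − h_f/2) + (T − C_f)(d − a_w/2) = 106.9 × (26.9 − 1.6) + 211.85 × (26.9 − 2.788) = 2704.6 + 5108.1 = 7812.7 kip·in.
M_n = 7812.7/12 = 651.06 kip·ft.

M_n ≈ 651 kip·ft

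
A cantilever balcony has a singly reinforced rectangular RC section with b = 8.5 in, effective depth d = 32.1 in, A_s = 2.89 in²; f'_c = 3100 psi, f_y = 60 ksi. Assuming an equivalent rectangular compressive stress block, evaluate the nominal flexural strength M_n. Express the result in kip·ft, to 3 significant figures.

M_n ≈ 408 kip·ft

T = A_s f_y = 2.89 × 60 = 173.4 kips.
a = T/(0.85 f'_c b) = 173.4/(0.85 × 3.1 × 8.5) = 7.742 in.
M_n = T(d − a/2) = 173.4 × (32.1 − 3.871) = 4894.9 kip·in = 4894.9/12 = 407.91 kip·ft.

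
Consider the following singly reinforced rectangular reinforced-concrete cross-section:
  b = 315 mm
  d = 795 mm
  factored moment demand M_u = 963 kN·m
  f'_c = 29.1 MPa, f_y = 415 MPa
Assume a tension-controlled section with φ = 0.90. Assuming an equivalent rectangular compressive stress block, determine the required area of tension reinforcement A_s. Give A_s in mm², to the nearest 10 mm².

M_n = M_u/φ = 963/0.90 = 1070 kN·m.
With M_n = 0.85 f'_c a b (d − a/2), solve the quadratic for a:
a = d − √(d² − 2M_n/(0.85 f'_c b)) = 795 − √(795² − 2 × 1070×10⁶/(0.85 × 29.1 × 315)) = 197.20 mm.
A_s = 0.85 f'_c a b / f_y = 0.85 × 29.1 × 197.20 × 315 / 415 = 3702.4 mm².

A_s ≈ 3700 mm²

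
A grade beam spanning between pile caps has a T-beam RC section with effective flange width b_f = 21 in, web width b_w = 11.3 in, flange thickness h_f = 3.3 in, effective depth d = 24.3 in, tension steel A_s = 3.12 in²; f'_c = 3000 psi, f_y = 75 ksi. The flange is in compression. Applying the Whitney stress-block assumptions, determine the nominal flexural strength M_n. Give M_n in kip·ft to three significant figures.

M_n ≈ 429 kip·ft

Tension: T = A_s f_y = 3.12 × 75 = 234 kips.
Try a within the flange: a = T/(0.85 f'_c b_f) = 234/(0.85 × 3 × 21) = 4.370 in.
a = 4.370 > h_f = 3.3 in: the block extends into the web. Split into flange-overhang and web parts.
C_f = 0.85 f'_c (b_f − b_w) h_f = 0.85 × 3 × (21 − 11.3) × 3.3 = 81.6 kips.
Remaining web compression depth: a_w = (T − C_f)/(0.85 f'_c b_w) = (234 − 81.6)/(0.85 × 3 × 11.3) = 5.289 in.
M_n = C_f(d − h_f/2) + (T − C_f)(d − a_w/2) = 81.6 × (24.3 − 1.65) + 152.4 × (24.3 − 2.6445) = 1848.2 + 3300.3 = 5148.5 kip·in.
M_n = 5148.5/12 = 429.04 kip·ft.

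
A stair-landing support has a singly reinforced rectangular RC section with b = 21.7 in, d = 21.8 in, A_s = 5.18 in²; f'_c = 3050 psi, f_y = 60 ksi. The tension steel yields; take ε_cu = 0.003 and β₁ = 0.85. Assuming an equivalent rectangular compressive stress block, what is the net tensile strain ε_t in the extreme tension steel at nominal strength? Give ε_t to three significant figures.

a = A_s f_y/(0.85 f'_c b) = 5.525 in.
β₁ = 0.85, so c = a/β₁ = 5.525/0.85 = 6.500 in.
From the linear strain diagram with ε_cu = 0.003: ε_t = 0.003 (d − c)/c = 0.003 × (21.8 − 6.500)/6.500 = 0.00706.
Since ε_t ≥ 0.005, the section is tension-controlled.

ε_t ≈ 0.00706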